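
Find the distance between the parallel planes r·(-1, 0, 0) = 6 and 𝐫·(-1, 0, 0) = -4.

10

With common normal n = (-1, 0, 0) (|n| = 1), the distance is |6 − (-4)|/|n| = 10/1 = 10.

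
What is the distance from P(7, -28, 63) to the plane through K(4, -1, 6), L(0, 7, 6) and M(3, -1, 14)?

KL = (-4, 8, 0) and KM = (-1, 0, 8), so a normal is n = KL × KM = (64, 32, 8).
n = (64, 32, 8); n·P − 272 = -216; |n| = 72; distance = 216/72 = 3.

3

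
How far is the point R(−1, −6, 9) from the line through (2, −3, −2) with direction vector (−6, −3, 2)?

3√10

Direction vector d = (−6, −3, 2).
AP = (−3, −3, 11), and AP × d = (27, −60, −9).
|AP × d|² = 4410 and |d|² = 49, so the distance is √(4410/49) = √90 = 3√10.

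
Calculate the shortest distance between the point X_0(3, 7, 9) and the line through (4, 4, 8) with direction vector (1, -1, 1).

2√2

Direction vector d = (1, -1, 1).
AP = (-1, 3, 1); AP·d = -3, |AP|² = 11, |d|² = 3.
distance² = |AP|² − (AP·d)²/|d|² = 11 − 9/3 = 8, so the distance is 2√2.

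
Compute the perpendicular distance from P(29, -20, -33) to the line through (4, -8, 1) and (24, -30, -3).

5√41

A direction vector is d = (20, -22, -4).
AP = (25, -12, -34), and AP × d = (-700, -580, -310).
|AP × d|² = 922500 and |d|² = 900, so the distance is √(922500/900) = √1025 = 5√41.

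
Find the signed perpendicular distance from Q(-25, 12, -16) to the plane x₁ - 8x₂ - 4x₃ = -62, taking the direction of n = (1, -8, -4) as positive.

n·Q − (-62) = 5.
|n| = 9, so the signed distance is 5/9.

5/9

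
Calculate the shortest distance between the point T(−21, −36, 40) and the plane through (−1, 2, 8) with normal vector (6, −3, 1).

The plane has equation n·(r − (−1, 2, 8)) = 0, i.e. n·r = -4.
n = (6, −3, 1); n·P − (-4) = 26; |n| = √46; distance = 26/√46 = 13√46/23.

26/√46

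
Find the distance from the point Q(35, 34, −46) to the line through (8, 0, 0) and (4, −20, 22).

A direction vector is d = (−4, −20, 22).
AP = (27, 34, −46); AP·d = -1800, |AP|² = 4001, |d|² = 900.
distance² = |AP|² − (AP·d)²/|d|² = 4001 − 3240000/900 = 401, so the distance is √401.

√401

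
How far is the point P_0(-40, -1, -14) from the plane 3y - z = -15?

26/√10

d = |3·(-1) + (-1)·(-14) − (-15)| / √(0 + 9 + 1) = |26| / √10 = 26/√10.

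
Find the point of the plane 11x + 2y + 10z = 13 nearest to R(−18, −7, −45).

n = (11, 2, 10), |n|² = 225, and n·R − 13 = -675.
t = -675/225 = -3, so the foot is R − t·n = (−18, −7, −45) − (-3)·(11, 2, 10) = (15, −1, −15).

(15, -1, -15)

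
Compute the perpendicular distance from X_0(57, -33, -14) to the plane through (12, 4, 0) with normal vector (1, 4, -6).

19/√53

The plane has equation n·(r − (12, 4, 0)) = 0, i.e. n·r = 28.
d = |1·57 + 4·(-33) + (-6)·(-14) − 28| / √(1 + 16 + 36) = |-19| / √53 = 19√53/53.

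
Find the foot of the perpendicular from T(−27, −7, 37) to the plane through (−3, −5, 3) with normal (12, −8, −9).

The perpendicular from T has direction n = (12, −8, −9): r = (−27, −7, 37) + t(12, −8, −9).
Substitute into the plane: n·(T + tn) = -23 gives -601 + 289t = -23, so t = 2.
Foot = (−27, −7, 37) + 2·(12, −8, −9) = (−3, −23, 19).

(-3, -23, 19)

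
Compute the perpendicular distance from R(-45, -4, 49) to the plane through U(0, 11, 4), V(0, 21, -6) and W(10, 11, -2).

UV = (0, 10, -10) and UW = (10, 0, -6), so a normal is n = UV × UW = (-60, -100, -100).
Then n·(-45, -4, 49) - (-1500) = -300.
|n| = √(3600 + 10000 + 10000) = 20√59, so the distance is |-300|/(20√59) = 15/√59.

15√59/59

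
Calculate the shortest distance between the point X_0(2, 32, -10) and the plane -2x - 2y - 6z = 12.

d = |(-2)·2 + (-2)·32 + (-6)·(-10) − 12| / √(4 + 4 + 36) = |-20| / (2√11) = 10/√11.

10√11/11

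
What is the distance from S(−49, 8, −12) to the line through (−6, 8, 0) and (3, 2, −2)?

2√226

A direction vector is d = (9, −6, −2).
AP = (−43, 0, −12), and AP × d = (−72, −194, 258).
|AP × d|² = 109384 and |d|² = 121, so the distance is √(109384/121) = √904 = 2√226.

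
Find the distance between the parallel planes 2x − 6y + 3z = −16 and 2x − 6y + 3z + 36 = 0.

20/7

Both planes have normal n = (2, −6, 3), |n| = 7. Any point on the first plane is at distance |(-36) − (-16)|/|n| = 20/7 from the second.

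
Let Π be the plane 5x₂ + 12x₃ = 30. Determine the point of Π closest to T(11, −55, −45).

(11, -30, 15)

The perpendicular from T has direction n = (0, 5, 12): r = (11, −55, −45) + λ(0, 5, 12).
Substitute into the plane: n·(T + λn) = 30 gives -815 + 169λ = 30, so λ = 5.
Foot = (11, −55, −45) + 5·(0, 5, 12) = (11, −30, 15).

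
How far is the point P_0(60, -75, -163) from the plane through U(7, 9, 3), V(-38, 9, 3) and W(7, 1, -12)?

UV = (-45, 0, 0) and UW = (0, -8, -15), so a normal is n = UV × UW = (0, -675, 360).
n = (0, -675, 360); n·P − (-4995) = -3060; |n| = 765; distance = 3060/765 = 4.

4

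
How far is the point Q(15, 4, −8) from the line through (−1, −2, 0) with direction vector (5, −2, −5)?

Direction vector d = (5, −2, −5).
AP = (16, 6, −8), and AP × d = (−46, 40, −62).
|AP × d|² = 7560 and |d|² = 54, so the distance is √(7560/54) = √140 = 2√35.

2√35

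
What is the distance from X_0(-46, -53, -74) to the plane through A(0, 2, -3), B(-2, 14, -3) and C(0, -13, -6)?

AB = (-2, 12, 0) and AC = (0, -15, -3), so a normal is n = AB × AC = (-36, -6, 30).
Then n·(-46, -53, -74) - (-102) = -144.
|n| = √(1296 + 36 + 900) = 6√62, so the distance is |-144|/(6√62) = 24/√62.

12√62/31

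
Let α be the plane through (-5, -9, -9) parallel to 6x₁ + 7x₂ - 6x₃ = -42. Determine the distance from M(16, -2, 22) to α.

Parallel planes share the normal n = (6, 7, -6); since (-5, -9, -9) lies on the plane, its equation is 6x₁ + 7x₂ - 6x₃ = -39.
Then n·(16, -2, 22) - (-39) = -11.
|n| = √(36 + 49 + 36) = 11, so the distance is |-11|/11 = 1.

1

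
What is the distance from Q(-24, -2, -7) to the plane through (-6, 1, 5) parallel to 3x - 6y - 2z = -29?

12/7

Parallel planes share the normal n = (3, -6, -2); since (-6, 1, 5) lies on the plane, its equation is 3x - 6y - 2z = -34.
d = |3·(-24) + (-6)·(-2) + (-2)·(-7) − (-34)| / √(9 + 36 + 4) = |-12| / 7 = 12/7.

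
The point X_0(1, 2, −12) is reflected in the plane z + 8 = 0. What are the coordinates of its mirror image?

n = (0, 0, 1), |n|² = 1, n·X_0 − (-8) = -4, so t = -4/1 = -4.
Foot F = X_0 − (-4)·n = (1, 2, −8); the reflection is 2F − X_0 = (1, 2, −4).

(1, 2, -4)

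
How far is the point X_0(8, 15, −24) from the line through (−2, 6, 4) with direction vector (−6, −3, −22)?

2√109

Direction vector d = (−6, −3, −22).
AP = (10, 9, −28), and AP × d = (−282, 388, 24).
|AP × d|² = 230644 and |d|² = 529, so the distance is √(230644/529) = √436 = 2√109.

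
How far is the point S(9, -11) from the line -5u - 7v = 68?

18√74/37

The normal to the line is n = (-5, -7) with |n| = √74.
|n·S − 68| = |32 − 68| = 36, so the distance is 36/√74 = 18√74/37.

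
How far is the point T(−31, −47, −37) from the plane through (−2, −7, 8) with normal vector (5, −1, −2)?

The plane has equation n·(r − (−2, −7, 8)) = 0, i.e. n·r = -19.
n = (5, −1, −2); n·P − (-19) = -15; |n| = √30; distance = 15/√30 = √30/2.

√30/2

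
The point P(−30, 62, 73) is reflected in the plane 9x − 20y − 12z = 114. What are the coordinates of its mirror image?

(42, -98, -23)

n = (9, −20, −12), |n|² = 625, n·P − 114 = -2500, so t = -2500/625 = -4.
Foot F = P − (-4)·n = (6, −18, 25); the reflection is 2F − P = (42, −98, −23).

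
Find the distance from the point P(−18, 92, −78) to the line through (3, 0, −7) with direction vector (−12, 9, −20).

√3946

Direction vector d = (−12, 9, −20).
AP = (−21, 92, −71); AP·d = 2500, |AP|² = 13946, |d|² = 625.
distance² = |AP|² − (AP·d)²/|d|² = 13946 − 6250000/625 = 3946, so the distance is √3946.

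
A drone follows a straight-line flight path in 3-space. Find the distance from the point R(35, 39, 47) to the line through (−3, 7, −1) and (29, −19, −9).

A direction vector is d = (32, −26, −8).
AP = (38, 32, 48), and AP × d = (992, 1840, −2012).
|AP × d|² = 8417808 and |d|² = 1764, so the distance is √(8417808/1764) = √4772 = 2√1193.

2√1193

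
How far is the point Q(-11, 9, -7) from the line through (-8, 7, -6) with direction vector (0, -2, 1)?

Direction vector d = (0, -2, 1).
AP = (-3, 2, -1), and AP × d = (0, 3, 6).
|AP × d|² = 45 and |d|² = 5, so the distance is √(45/5) = √9 = 3.

3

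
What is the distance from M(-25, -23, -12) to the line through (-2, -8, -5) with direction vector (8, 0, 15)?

Direction vector d = (8, 0, 15).
AP = (-23, -15, -7), and AP × d = (-225, 289, 120).
|AP × d|² = 148546 and |d|² = 289, so the distance is √(148546/289) = √514.

√514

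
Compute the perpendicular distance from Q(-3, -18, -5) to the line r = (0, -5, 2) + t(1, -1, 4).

√209

Direction vector d = (1, -1, 4).
AP = (-3, -13, -7); AP·d = -18, |AP|² = 227, |d|² = 18.
distance² = |AP|² − (AP·d)²/|d|² = 227 − 324/18 = 209, so the distance is √209.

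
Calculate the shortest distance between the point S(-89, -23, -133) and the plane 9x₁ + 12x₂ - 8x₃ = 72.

Normal vector n = (9, 12, -8), and n·(-89, -23, -133) - 72 = -85.
|n| = √(81 + 144 + 64) = 17, so the distance is |-85|/17 = 5.

5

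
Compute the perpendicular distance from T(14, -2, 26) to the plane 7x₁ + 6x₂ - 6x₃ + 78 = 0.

8/11

d = |7·14 + 6·(-2) + (-6)·26 − (-78)| / √(49 + 36 + 36) = |8| / 11 = 8/11.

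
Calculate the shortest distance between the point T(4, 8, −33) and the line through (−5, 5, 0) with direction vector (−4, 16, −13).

3√82

Direction vector d = (−4, 16, −13).
AP = (9, 3, −33); AP·d = 441, |AP|² = 1179, |d|² = 441.
distance² = |AP|² − (AP·d)²/|d|² = 1179 − 194481/441 = 738, so the distance is 3√82.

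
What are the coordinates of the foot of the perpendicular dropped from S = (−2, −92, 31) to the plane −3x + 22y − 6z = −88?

(-14, -4, 7)

n = (−3, 22, −6), |n|² = 529, and n·S − (-88) = -2116.
t = -2116/529 = -4, so the foot is S − t·n = (−2, −92, 31) − (-4)·(−3, 22, −6) = (−14, −4, 7).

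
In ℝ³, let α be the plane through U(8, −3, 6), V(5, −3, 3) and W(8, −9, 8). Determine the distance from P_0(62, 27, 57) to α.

21√19/19

UV = (−3, 0, −3) and UW = (0, −6, 2), so a normal is n = UV × UW = (−18, 6, 18).
n = (−18, 6, 18); n·P − (-54) = 126; |n| = 6√19; distance = 126/(6√19) = 21√19/19.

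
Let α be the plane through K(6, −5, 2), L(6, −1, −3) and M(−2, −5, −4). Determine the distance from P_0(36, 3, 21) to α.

KL = (0, 4, −5) and KM = (−8, 0, −6), so a normal is n = KL × KM = (−24, 40, 32).
d = |(-24)·36 + 40·3 + 32·21 − (-280)| / √(576 + 1600 + 1024) = |208| / (40√2) = 13√2/5.

13√2/5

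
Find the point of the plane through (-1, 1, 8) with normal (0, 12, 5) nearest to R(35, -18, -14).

(35, 6, -4)

The perpendicular from R has direction n = (0, 12, 5): r = (35, -18, -14) + μ(0, 12, 5).
Substitute into the plane: n·(R + μn) = 52 gives -286 + 169μ = 52, so μ = 2.
Foot = (35, -18, -14) + 2·(0, 12, 5) = (35, 6, -4).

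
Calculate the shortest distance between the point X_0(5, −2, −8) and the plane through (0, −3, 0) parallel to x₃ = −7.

Parallel planes share the normal n = (0, 0, 1); since (0, −3, 0) lies on the plane, its equation is x₃ = 0.
Then n·(5, −2, −8) − 0 = −8.
|n| = √(0 + 0 + 1) = 1, so the distance is |-8|/1 = 8.

8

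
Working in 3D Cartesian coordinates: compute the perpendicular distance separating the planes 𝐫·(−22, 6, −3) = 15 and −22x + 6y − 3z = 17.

Both planes have normal n = (−22, 6, −3), |n| = 23. Any point on the first plane is at distance |17 − 15|/|n| = 2/23 from the second.

2/23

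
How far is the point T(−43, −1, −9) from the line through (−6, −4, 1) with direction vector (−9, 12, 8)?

Direction vector d = (−9, 12, 8).
AP = (−37, 3, −10), and AP × d = (144, 386, −417).
|AP × d|² = 343621 and |d|² = 289, so the distance is √(343621/289) = √1189.

√1189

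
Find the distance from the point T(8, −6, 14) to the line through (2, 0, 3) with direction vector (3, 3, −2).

3√19

Direction vector d = (3, 3, −2).
AP = (6, −6, 11), and AP × d = (−21, 45, 36).
|AP × d|² = 3762 and |d|² = 22, so the distance is √(3762/22) = √171 = 3√19.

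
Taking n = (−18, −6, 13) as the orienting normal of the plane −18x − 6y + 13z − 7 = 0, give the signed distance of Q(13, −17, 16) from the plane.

3

n·Q − 7 = 69.
|n| = 23, so the signed distance is 69/23 = 3.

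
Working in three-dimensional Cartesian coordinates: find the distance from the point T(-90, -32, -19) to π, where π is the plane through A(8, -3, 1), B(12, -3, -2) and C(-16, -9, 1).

AB = (4, 0, -3) and AC = (-24, -6, 0), so a normal is n = AB × AC = (-18, 72, -24).
Then n·(-90, -32, -19) - (-384) = 156.
|n| = √(324 + 5184 + 576) = 78, so the distance is |156|/78 = 2.

2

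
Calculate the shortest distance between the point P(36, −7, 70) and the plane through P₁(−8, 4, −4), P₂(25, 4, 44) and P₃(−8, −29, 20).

P₁P₂ = (33, 0, 48) and P₁P₃ = (0, −33, 24), so a normal is n = P₁P₂ × P₁P₃ = (1584, −792, −1089).
n = (1584, −792, −1089); n·P − (-11484) = -2178; |n| = 2079; distance = 2178/2079 = 22/21.

22/21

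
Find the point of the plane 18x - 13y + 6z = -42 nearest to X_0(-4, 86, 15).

The perpendicular from X_0 has direction n = (18, -13, 6): r = (-4, 86, 15) + t(18, -13, 6).
Substitute into the plane: n·(X_0 + tn) = -42 gives -1100 + 529t = -42, so t = 2.
Foot = (-4, 86, 15) + 2·(18, -13, 6) = (32, 60, 27).

(32, 60, 27)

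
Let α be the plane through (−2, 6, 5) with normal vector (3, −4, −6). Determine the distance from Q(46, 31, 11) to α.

The plane has equation n·(r − (−2, 6, 5)) = 0, i.e. n·r = -60.
d = |3·46 + (-4)·31 + (-6)·11 − (-60)| / √(9 + 16 + 36) = |8| / √61 = 8√61/61.

8/√61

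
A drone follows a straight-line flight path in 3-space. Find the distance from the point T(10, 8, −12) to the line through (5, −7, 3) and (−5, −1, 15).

9√5

A direction vector is d = (−10, 6, 12).
AP = (5, 15, −15); AP·d = -140, |AP|² = 475, |d|² = 280.
distance² = |AP|² − (AP·d)²/|d|² = 475 − 19600/280 = 405, so the distance is 9√5.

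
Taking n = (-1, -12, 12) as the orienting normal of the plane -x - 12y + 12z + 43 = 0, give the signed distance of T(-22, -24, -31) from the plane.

-19/17

n·T − (-43) = -19.
|n| = 17, so the signed distance is -19/17.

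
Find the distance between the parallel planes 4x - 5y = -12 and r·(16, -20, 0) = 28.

19√41/41

Divide the second equation by 4 to match normals: 4x - 5y = 7.
With common normal n = (4, -5, 0) (|n| = √41), the distance is |(-12) − 7|/|n| = 19/√41.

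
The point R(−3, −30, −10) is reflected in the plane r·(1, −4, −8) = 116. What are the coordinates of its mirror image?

With n = (1, −4, −8), the signed offset is (n·R − 116)/|n|² = 81/81 = 1.
R' = R − 2t·n = (−3, −30, −10) − 2·(1, −4, −8) = (−5, −22, 6).

(-5, -22, 6)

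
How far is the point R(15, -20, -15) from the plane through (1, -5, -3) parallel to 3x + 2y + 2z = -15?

12/√17

Parallel planes share the normal n = (3, 2, 2); since (1, -5, -3) lies on the plane, its equation is 3x + 2y + 2z = -13.
n = (3, 2, 2); n·P − (-13) = -12; |n| = √17; distance = 12/√17.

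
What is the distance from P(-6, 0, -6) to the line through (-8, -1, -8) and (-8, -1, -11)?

√5

A direction vector is d = (0, 0, -3).
AP = (2, 1, 2); AP·d = -6, |AP|² = 9, |d|² = 9.
distance² = |AP|² − (AP·d)²/|d|² = 9 − 36/9 = 5, so the distance is √5.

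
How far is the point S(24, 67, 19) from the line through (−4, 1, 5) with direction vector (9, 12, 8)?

Direction vector d = (9, 12, 8).
AP = (28, 66, 14), and AP × d = (360, −98, −258).
|AP × d|² = 205768 and |d|² = 289, so the distance is √(205768/289) = √712 = 2√178.

2√178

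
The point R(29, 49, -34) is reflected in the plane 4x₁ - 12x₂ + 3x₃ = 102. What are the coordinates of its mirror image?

(61, -47, -10)

n = (4, -12, 3), |n|² = 169, n·R − 102 = -676, so t = -676/169 = -4.
Foot F = R − (-4)·n = (45, 1, -22); the reflection is 2F − R = (61, -47, -10).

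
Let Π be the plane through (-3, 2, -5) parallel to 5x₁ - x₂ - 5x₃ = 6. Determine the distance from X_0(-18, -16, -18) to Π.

8√51/51

Parallel planes share the normal n = (5, -1, -5); since (-3, 2, -5) lies on the plane, its equation is 5x₁ - x₂ - 5x₃ = 8.
d = |5·(-18) + (-1)·(-16) + (-5)·(-18) − 8| / √(25 + 1 + 25) = |8| / √51 = 8√51/51.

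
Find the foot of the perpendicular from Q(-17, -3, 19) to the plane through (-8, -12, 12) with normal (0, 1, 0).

The perpendicular from Q has direction n = (0, 1, 0): r = (-17, -3, 19) + t(0, 1, 0).
Substitute into the plane: n·(Q + tn) = -12 gives -3 + 1t = -12, so t = -9.
Foot = (-17, -3, 19) + (-9)·(0, 1, 0) = (-17, -12, 19).

(-17, -12, 19)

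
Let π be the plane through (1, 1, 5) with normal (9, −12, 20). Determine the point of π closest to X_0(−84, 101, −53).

(-39, 41, 47)

n = (9, −12, 20), |n|² = 625, and n·X_0 − 97 = -3125.
t = -3125/625 = -5, so the foot is X_0 − t·n = (−84, 101, −53) − (-5)·(9, −12, 20) = (−39, 41, 47).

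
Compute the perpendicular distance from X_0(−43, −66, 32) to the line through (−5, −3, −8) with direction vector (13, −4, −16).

√5249

Direction vector d = (13, −4, −16).
AP = (−38, −63, 40); AP·d = -882, |AP|² = 7013, |d|² = 441.
distance² = |AP|² − (AP·d)²/|d|² = 7013 − 777924/441 = 5249, so the distance is √5249.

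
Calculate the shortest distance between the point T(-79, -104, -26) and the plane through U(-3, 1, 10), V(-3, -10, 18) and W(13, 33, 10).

20/21

UV = (0, -11, 8) and UW = (16, 32, 0), so a normal is n = UV × UW = (-256, 128, 176).
d = |(-256)·(-79) + 128·(-104) + 176·(-26) − 2656| / √(65536 + 16384 + 30976) = |-320| / 336 = 20/21.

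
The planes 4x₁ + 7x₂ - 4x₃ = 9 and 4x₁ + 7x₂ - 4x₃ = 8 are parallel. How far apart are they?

1/9

With common normal n = (4, 7, -4) (|n| = 9), the distance is |9 − 8|/|n| = 1/9.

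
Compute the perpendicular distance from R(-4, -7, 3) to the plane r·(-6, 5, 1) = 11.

d = |(-6)·(-4) + 5·(-7) + 1·3 − 11| / √(36 + 25 + 1) = |-19| / √62 = 19√62/62.

19/√62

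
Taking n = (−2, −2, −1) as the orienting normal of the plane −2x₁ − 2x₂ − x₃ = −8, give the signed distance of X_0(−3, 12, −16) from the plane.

2

n·X_0 − (-8) = 6.
|n| = 3, so the signed distance is 6/3 = 2.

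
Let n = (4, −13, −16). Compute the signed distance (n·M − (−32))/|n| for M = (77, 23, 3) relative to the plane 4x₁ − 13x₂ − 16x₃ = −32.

n·M − (-32) = -7.
|n| = 21, so the signed distance is -7/21 = -1/3.

-1/3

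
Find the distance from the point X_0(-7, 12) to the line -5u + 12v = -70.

The normal to the line is n = (-5, 12) with |n| = 13.
|n·X_0 − (-70)| = |179 − (-70)| = 249, so the distance is 249/13.

249/13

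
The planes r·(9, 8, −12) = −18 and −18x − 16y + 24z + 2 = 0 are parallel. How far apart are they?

Divide the second equation by -2 to match normals: 9x + 8y − 12z = 1.
With common normal n = (9, 8, −12) (|n| = 17), the distance is |(-18) − 1|/|n| = 19/17.

19/17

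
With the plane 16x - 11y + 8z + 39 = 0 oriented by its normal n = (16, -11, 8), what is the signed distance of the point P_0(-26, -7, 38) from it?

n·P_0 − (-39) = 4.
|n| = 21, so the signed distance is 4/21.

4/21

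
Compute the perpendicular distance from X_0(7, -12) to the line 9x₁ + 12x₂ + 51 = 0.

d = |9·7 + 12·(-12) − (-51)| / √(81 + 144) = |-30|/15 = 2.

2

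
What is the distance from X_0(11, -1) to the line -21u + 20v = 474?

25

d = |(-21)·11 + 20·(-1) − 474| / √(441 + 400) = |-725|/29 = 25.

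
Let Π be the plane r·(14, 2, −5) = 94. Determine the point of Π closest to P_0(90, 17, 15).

n = (14, 2, −5), |n|² = 225, and n·P_0 − 94 = 1125.
t = 1125/225 = 5, so the foot is P_0 − t·n = (90, 17, 15) − 5·(14, 2, −5) = (20, 7, 40).

(20, 7, 40)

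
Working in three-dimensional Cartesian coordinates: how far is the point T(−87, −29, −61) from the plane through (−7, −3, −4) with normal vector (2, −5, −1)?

9√30/10

The plane has equation n·(r − (−7, −3, −4)) = 0, i.e. n·r = 5.
d = |2·(-87) + (-5)·(-29) + (-1)·(-61) − 5| / √(4 + 25 + 1) = |27| / √30 = 27/√30.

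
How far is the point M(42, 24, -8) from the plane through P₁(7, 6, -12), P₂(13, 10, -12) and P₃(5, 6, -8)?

P₁P₂ = (6, 4, 0) and P₁P₃ = (-2, 0, 4), so a normal is n = P₁P₂ × P₁P₃ = (16, -24, 8).
Then n·(42, 24, -8) - (-128) = 160.
|n| = √(256 + 576 + 64) = 8√14, so the distance is |160|/(8√14) = 20/√14.

10√14/7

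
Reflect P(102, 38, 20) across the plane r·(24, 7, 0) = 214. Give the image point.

With n = (24, 7, 0), the signed offset is (n·P − 214)/|n|² = 2500/625 = 4.
P' = P − 2t·n = (102, 38, 20) − 8·(24, 7, 0) = (−90, −18, 20).

(-90, -18, 20)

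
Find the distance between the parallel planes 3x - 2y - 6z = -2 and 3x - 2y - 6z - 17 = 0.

With common normal n = (3, -2, -6) (|n| = 7), the distance is |(-2) − 17|/|n| = 19/7.

19/7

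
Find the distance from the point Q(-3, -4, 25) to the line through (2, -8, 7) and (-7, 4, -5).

A direction vector is d = (-9, 12, -12).
AP = (-5, 4, 18); AP·d = -123, |AP|² = 365, |d|² = 369.
distance² = |AP|² − (AP·d)²/|d|² = 365 − 15129/369 = 324, so the distance is 18.

18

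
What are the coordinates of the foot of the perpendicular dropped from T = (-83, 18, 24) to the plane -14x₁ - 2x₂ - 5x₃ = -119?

The perpendicular from T has direction n = (-14, -2, -5): r = (-83, 18, 24) + μ(-14, -2, -5).
Substitute into the plane: n·(T + μn) = -119 gives 1006 + 225μ = -119, so μ = -5.
Foot = (-83, 18, 24) + (-5)·(-14, -2, -5) = (-13, 28, 49).

(-13, 28, 49)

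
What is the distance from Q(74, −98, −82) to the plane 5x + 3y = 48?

d = |5·74 + 3·(-98) − 48| / √(25 + 9 + 0) = |28| / √34 = 14√34/17.

28/√34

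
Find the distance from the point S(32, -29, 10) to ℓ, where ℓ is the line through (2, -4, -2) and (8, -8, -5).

A direction vector is d = (6, -4, -3).
AP = (30, -25, 12); AP·d = 244, |AP|² = 1669, |d|² = 61.
distance² = |AP|² − (AP·d)²/|d|² = 1669 − 59536/61 = 693, so the distance is 3√77.

3√77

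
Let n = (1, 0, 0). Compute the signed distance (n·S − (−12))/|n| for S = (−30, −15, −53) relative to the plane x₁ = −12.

-18

n·S − (-12) = -18.
|n| = 1, so the signed distance is -18/1 = -18.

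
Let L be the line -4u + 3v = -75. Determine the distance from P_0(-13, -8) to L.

103/5

The normal to the line is n = (-4, 3) with |n| = 5.
|n·P_0 − (-75)| = |28 − (-75)| = 103, so the distance is 103/5.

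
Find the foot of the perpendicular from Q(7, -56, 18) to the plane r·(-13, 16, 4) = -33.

(-19, -24, 26)

The perpendicular from Q has direction n = (-13, 16, 4): r = (7, -56, 18) + t(-13, 16, 4).
Substitute into the plane: n·(Q + tn) = -33 gives -915 + 441t = -33, so t = 2.
Foot = (7, -56, 18) + 2·(-13, 16, 4) = (-19, -24, 26).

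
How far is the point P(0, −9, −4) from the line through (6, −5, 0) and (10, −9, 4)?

A direction vector is d = (4, −4, 4).
AP = (−6, −4, −4); AP·d = -24, |AP|² = 68, |d|² = 48.
distance² = |AP|² − (AP·d)²/|d|² = 68 − 576/48 = 56, so the distance is 2√14.

2√14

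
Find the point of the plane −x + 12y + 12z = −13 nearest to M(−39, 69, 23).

n = (−1, 12, 12), |n|² = 289, and n·M − (-13) = 1156.
t = 1156/289 = 4, so the foot is M − t·n = (−39, 69, 23) − 4·(−1, 12, 12) = (−35, 21, −25).

(-35, 21, -25)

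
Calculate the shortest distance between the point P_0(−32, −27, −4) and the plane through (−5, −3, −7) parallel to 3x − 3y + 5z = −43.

6/√43

Parallel planes share the normal n = (3, −3, 5); since (−5, −3, −7) lies on the plane, its equation is 3x − 3y + 5z = -41.
d = |3·(-32) + (-3)·(-27) + 5·(-4) − (-41)| / √(9 + 9 + 25) = |6| / √43 = 6/√43.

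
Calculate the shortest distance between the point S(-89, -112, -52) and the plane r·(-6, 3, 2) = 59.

5

n = (-6, 3, 2); n·P − 59 = 35; |n| = 7; distance = 35/7 = 5.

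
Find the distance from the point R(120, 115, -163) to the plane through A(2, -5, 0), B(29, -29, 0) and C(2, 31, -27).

AB = (27, -24, 0) and AC = (0, 36, -27), so a normal is n = AB × AC = (648, 729, 972).
d = |648·120 + 729·115 + 972·(-163) − (-2349)| / √(419904 + 531441 + 944784) = |5508| / 1377 = 4.

4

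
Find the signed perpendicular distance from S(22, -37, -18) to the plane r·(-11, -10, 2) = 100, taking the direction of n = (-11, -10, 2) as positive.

-8/15

n·S − 100 = -8.
|n| = 15, so the signed distance is -8/15.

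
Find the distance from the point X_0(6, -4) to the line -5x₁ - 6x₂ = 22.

28√61/61

d = |(-5)·6 + (-6)·(-4) − 22| / √(25 + 36) = |-28|/√61 = 28/√61.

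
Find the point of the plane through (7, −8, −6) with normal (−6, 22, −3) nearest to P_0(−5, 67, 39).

(13, 1, 48)

n = (−6, 22, −3), |n|² = 529, and n·P_0 − (-200) = 1587.
t = 1587/529 = 3, so the foot is P_0 − t·n = (−5, 67, 39) − 3·(−6, 22, −3) = (13, 1, 48).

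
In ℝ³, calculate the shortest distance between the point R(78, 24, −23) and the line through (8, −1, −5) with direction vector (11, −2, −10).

Direction vector d = (11, −2, −10).
AP = (70, 25, −18); AP·d = 900, |AP|² = 5849, |d|² = 225.
distance² = |AP|² − (AP·d)²/|d|² = 5849 − 810000/225 = 2249, so the distance is √2249.

√2249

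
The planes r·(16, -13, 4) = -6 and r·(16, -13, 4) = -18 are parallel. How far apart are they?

4/7

With common normal n = (16, -13, 4) (|n| = 21), the distance is |(-6) − (-18)|/|n| = 12/21 = 4/7.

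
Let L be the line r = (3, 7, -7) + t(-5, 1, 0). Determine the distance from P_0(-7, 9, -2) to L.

5

Direction vector d = (-5, 1, 0).
AP = (-10, 2, 5); AP·d = 52, |AP|² = 129, |d|² = 26.
distance² = |AP|² − (AP·d)²/|d|² = 129 − 2704/26 = 25, so the distance is 5.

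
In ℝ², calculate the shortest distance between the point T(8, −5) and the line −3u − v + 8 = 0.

11√10/10

d = |(-3)·8 + (-1)·(-5) − (-8)| / √(9 + 1) = |-11|/√10 = 11√10/10.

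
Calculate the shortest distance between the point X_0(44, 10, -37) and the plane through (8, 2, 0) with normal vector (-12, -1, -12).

4/17

The plane has equation n·(r − (8, 2, 0)) = 0, i.e. n·r = -98.
n = (-12, -1, -12); n·P − (-98) = 4; |n| = 17; distance = 4/17.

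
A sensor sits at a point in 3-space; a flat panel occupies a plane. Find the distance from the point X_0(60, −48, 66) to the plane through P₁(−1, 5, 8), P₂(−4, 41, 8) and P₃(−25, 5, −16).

1

P₁P₂ = (−3, 36, 0) and P₁P₃ = (−24, 0, −24), so a normal is n = P₁P₂ × P₁P₃ = (−864, −72, 864).
Then n·(60, −48, 66) − 7416 = 1224.
|n| = √(746496 + 5184 + 746496) = 1224, so the distance is |1224|/1224 = 1.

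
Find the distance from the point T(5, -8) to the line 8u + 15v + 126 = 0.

46/17

The normal to the line is n = (8, 15) with |n| = 17.
|n·T − (-126)| = |-80 − (-126)| = 46, so the distance is 46/17.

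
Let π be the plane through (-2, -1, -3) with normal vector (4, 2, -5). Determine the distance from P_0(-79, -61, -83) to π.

28√5/15

The plane has equation n·(r − (-2, -1, -3)) = 0, i.e. n·r = 5.
n = (4, 2, -5); n·P − 5 = -28; |n| = 3√5; distance = 28/(3√5) = 28√5/15.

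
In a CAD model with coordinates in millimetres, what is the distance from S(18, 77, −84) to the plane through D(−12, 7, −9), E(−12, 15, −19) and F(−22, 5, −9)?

10√42/21

DE = (0, 8, −10) and DF = (−10, −2, 0), so a normal is n = DE × DF = (−20, 100, 80).
n = (−20, 100, 80); n·P − 220 = 400; |n| = 20√42; distance = 400/(20√42) = 10√42/21.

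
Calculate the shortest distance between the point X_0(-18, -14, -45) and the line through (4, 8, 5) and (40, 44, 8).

34√2

A direction vector is d = (36, 36, 3).
AP = (-22, -22, -50); AP·d = -1734, |AP|² = 3468, |d|² = 2601.
distance² = |AP|² − (AP·d)²/|d|² = 3468 − 3006756/2601 = 2312, so the distance is 34√2.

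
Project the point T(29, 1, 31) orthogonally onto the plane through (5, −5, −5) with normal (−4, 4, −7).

The perpendicular from T has direction n = (−4, 4, −7): r = (29, 1, 31) + λ(−4, 4, −7).
Substitute into the plane: n·(T + λn) = -5 gives -329 + 81λ = -5, so λ = 4.
Foot = (29, 1, 31) + 4·(−4, 4, −7) = (13, 17, 3).

(13, 17, 3)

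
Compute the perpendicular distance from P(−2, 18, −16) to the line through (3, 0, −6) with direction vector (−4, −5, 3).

Direction vector d = (−4, −5, 3).
AP = (−5, 18, −10), and AP × d = (4, 55, 97).
|AP × d|² = 12450 and |d|² = 50, so the distance is √(12450/50) = √249.

√249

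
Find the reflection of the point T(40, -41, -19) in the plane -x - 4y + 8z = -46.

(364/9, -353/9, -203/9)

With n = (-1, -4, 8), the signed offset is (n·T − (-46))/|n|² = 18/81 = 2/9.
T' = T − 2t·n = (40, -41, -19) − (4/9)·(-1, -4, 8) = (364/9, -353/9, -203/9).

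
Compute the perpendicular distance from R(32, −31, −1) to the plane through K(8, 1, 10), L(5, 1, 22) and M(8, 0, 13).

KL = (−3, 0, 12) and KM = (0, −1, 3), so a normal is n = KL × KM = (12, 9, 3).
d = |12·32 + 9·(-31) + 3·(-1) − 135| / √(144 + 81 + 9) = |-33| / (3√26) = 11/√26.

11√26/26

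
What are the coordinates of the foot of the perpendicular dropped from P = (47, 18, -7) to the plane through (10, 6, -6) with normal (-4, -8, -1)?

(35, -6, -10)

n = (-4, -8, -1), |n|² = 81, and n·P − (-82) = -243.
t = -243/81 = -3, so the foot is P − t·n = (47, 18, -7) − (-3)·(-4, -8, -1) = (35, -6, -10).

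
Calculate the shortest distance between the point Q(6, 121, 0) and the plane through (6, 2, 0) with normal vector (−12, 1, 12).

7

The plane has equation n·(r − (6, 2, 0)) = 0, i.e. n·r = -70.
n = (−12, 1, 12); n·P − (-70) = 119; |n| = 17; distance = 119/17 = 7.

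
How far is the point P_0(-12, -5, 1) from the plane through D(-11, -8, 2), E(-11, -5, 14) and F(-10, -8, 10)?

5/9

DE = (0, 3, 12) and DF = (1, 0, 8), so a normal is n = DE × DF = (24, 12, -3).
n = (24, 12, -3); n·P − (-366) = 15; |n| = 27; distance = 15/27 = 5/9.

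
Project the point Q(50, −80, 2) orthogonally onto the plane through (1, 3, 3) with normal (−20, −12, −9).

(254/5, -1988/25, 59/25)

n = (−20, −12, −9), |n|² = 625, and n·Q − (-83) = 25.
t = 25/625 = 1/25, so the foot is Q − t·n = (50, −80, 2) − (1/25)·(−20, −12, −9) = (254/5, −1988/25, 59/25).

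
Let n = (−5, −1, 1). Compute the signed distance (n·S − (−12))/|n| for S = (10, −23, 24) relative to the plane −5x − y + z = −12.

√3

n·S − (-12) = 9.
|n| = 3√3, so the signed distance is √3.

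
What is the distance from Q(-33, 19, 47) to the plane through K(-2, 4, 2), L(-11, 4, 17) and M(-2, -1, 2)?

KL = (-9, 0, 15) and KM = (0, -5, 0), so a normal is n = KL × KM = (75, 0, 45).
Then n·(-33, 19, 47) - (-60) = -300.
|n| = √(5625 + 0 + 2025) = 15√34, so the distance is |-300|/(15√34) = 20/√34.

10√34/17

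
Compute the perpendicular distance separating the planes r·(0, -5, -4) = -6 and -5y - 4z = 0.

6/√41

With common normal n = (0, -5, -4) (|n| = √41), the distance is |(-6) − 0|/|n| = 6/√41 = 6√41/41.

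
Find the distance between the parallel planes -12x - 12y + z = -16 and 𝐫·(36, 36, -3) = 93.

15/17

Divide the second equation by -3 to match normals: -12x - 12y + z = -31.
With common normal n = (-12, -12, 1) (|n| = 17), the distance is |(-16) − (-31)|/|n| = 15/17.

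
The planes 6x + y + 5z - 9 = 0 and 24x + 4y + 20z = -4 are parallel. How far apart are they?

Divide the second equation by 4 to match normals: 6x + y + 5z = -1.
Both planes have normal n = (6, 1, 5), |n| = √62. Any point on the first plane is at distance |(-1) − 9|/|n| = 10/√62 = 5√62/31 from the second.

10/√62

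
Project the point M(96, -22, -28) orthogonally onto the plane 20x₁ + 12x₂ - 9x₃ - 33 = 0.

n = (20, 12, -9), |n|² = 625, and n·M − 33 = 1875.
t = 1875/625 = 3, so the foot is M − t·n = (96, -22, -28) − 3·(20, 12, -9) = (36, -58, -1).

(36, -58, -1)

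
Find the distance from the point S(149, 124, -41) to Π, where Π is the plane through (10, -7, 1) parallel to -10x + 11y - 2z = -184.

9

Parallel planes share the normal n = (-10, 11, -2); since (10, -7, 1) lies on the plane, its equation is -10x + 11y - 2z = -179.
Then n·(149, 124, -41) - (-179) = 135.
|n| = √(100 + 121 + 4) = 15, so the distance is |135|/15 = 9.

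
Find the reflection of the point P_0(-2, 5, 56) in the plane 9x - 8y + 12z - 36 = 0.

n = (9, -8, 12), |n|² = 289, n·P_0 − 36 = 578, so t = 578/289 = 2.
Foot F = P_0 − 2·n = (-20, 21, 32); the reflection is 2F − P_0 = (-38, 37, 8).

(-38, 37, 8)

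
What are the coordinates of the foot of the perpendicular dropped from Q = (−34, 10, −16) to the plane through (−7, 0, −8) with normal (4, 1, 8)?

The perpendicular from Q has direction n = (4, 1, 8): r = (−34, 10, −16) + λ(4, 1, 8).
Substitute into the plane: n·(Q + λn) = -92 gives -254 + 81λ = -92, so λ = 2.
Foot = (−34, 10, −16) + 2·(4, 1, 8) = (−26, 12, 0).

(-26, 12, 0)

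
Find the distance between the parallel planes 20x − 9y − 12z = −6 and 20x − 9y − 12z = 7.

13/25

Both planes have normal n = (20, −9, −12), |n| = 25. Any point on the first plane is at distance |7 − (-6)|/|n| = 13/25 from the second.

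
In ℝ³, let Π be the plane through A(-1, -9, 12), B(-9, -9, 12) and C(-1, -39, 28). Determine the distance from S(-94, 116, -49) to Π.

5

AB = (-8, 0, 0) and AC = (0, -30, 16), so a normal is n = AB × AC = (0, 128, 240).
n = (0, 128, 240); n·P − 1728 = 1360; |n| = 272; distance = 1360/272 = 5.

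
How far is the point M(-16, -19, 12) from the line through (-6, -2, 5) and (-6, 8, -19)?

A direction vector is d = (0, 10, -24).
AP = (-10, -17, 7); AP·d = -338, |AP|² = 438, |d|² = 676.
distance² = |AP|² − (AP·d)²/|d|² = 438 − 114244/676 = 269, so the distance is √269.

√269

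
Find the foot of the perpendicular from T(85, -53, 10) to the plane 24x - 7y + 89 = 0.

(-11, -25, 10)

n = (24, -7, 0), |n|² = 625, and n·T − (-89) = 2500.
t = 2500/625 = 4, so the foot is T − t·n = (85, -53, 10) − 4·(24, -7, 0) = (-11, -25, 10).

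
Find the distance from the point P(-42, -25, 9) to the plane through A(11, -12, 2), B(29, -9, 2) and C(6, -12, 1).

AB = (18, 3, 0) and AC = (-5, 0, -1), so a normal is n = AB × AC = (-3, 18, 15).
Then n·(-42, -25, 9) - (-219) = 30.
|n| = √(9 + 324 + 225) = 3√62, so the distance is |30|/(3√62) = 10/√62.

10/√62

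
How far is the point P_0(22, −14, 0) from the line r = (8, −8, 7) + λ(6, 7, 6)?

√281

Direction vector d = (6, 7, 6).
AP = (14, −6, −7), and AP × d = (13, −126, 134).
|AP × d|² = 34001 and |d|² = 121, so the distance is √(34001/121) = √281.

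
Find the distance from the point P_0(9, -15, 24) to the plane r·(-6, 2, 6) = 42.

9√19/19

Normal vector n = (-6, 2, 6), and n·(9, -15, 24) - 42 = 18.
|n| = √(36 + 4 + 36) = 2√19, so the distance is |18|/(2√19) = 9/√19.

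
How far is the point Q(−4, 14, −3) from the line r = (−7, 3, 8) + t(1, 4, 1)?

Direction vector d = (1, 4, 1).
AP = (3, 11, −11); AP·d = 36, |AP|² = 251, |d|² = 18.
distance² = |AP|² − (AP·d)²/|d|² = 251 − 1296/18 = 179, so the distance is √179.

√179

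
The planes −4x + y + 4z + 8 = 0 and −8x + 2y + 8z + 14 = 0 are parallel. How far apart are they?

√33/33

Divide the second equation by 2 to match normals: −4x + y + 4z = -7.
With common normal n = (−4, 1, 4) (|n| = √33), the distance is |(-8) − (-7)|/|n| = 1/√33 = √33/33.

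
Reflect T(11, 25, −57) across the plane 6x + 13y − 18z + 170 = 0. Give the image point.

With n = (6, 13, −18), the signed offset is (n·T − (-170))/|n|² = 1587/529 = 3.
T' = T − 2t·n = (11, 25, −57) − 6·(6, 13, −18) = (−25, −53, 51).

(-25, -53, 51)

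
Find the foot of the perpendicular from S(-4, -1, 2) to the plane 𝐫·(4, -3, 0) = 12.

n = (4, -3, 0), |n|² = 25, and n·S − 12 = -25.
t = -25/25 = -1, so the foot is S − t·n = (-4, -1, 2) − (-1)·(4, -3, 0) = (0, -4, 2).

(0, -4, 2)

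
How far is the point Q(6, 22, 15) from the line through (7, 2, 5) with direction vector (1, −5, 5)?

15√2

Direction vector d = (1, −5, 5).
AP = (−1, 20, 10), and AP × d = (150, 15, −15).
|AP × d|² = 22950 and |d|² = 51, so the distance is √(22950/51) = √450 = 15√2.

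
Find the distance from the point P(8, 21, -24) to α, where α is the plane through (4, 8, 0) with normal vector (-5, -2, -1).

The plane has equation n·(r − (4, 8, 0)) = 0, i.e. n·r = -36.
d = |(-5)·8 + (-2)·21 + (-1)·(-24) − (-36)| / √(25 + 4 + 1) = |-22| / √30 = 22/√30.

11√30/15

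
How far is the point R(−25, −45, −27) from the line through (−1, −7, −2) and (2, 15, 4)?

23

A direction vector is d = (3, 22, 6).
AP = (−24, −38, −25), and AP × d = (322, 69, −414).
|AP × d|² = 279841 and |d|² = 529, so the distance is √(279841/529) = √529 = 23.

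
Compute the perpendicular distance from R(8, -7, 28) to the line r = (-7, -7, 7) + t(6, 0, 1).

3√37

Direction vector d = (6, 0, 1).
AP = (15, 0, 21); AP·d = 111, |AP|² = 666, |d|² = 37.
distance² = |AP|² − (AP·d)²/|d|² = 666 − 12321/37 = 333, so the distance is 3√37.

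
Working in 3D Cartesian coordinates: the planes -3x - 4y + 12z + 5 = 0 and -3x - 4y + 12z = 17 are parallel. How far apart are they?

With common normal n = (-3, -4, 12) (|n| = 13), the distance is |(-5) − 17|/|n| = 22/13.

22/13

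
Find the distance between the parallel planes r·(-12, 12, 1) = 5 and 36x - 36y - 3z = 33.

Divide the second equation by -3 to match normals: -12x + 12y + z = -11.
With common normal n = (-12, 12, 1) (|n| = 17), the distance is |5 − (-11)|/|n| = 16/17.

16/17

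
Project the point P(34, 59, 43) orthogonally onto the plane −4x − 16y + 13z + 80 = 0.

n = (−4, −16, 13), |n|² = 441, and n·P − (-80) = -441.
t = -441/441 = -1, so the foot is P − t·n = (34, 59, 43) − (-1)·(−4, −16, 13) = (30, 43, 56).

(30, 43, 56)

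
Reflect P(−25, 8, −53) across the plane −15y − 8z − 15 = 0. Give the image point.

With n = (0, −15, −8), the signed offset is (n·P − 15)/|n|² = 289/289 = 1.
P' = P − 2t·n = (−25, 8, −53) − 2·(0, −15, −8) = (−25, 38, −37).

(-25, 38, -37)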